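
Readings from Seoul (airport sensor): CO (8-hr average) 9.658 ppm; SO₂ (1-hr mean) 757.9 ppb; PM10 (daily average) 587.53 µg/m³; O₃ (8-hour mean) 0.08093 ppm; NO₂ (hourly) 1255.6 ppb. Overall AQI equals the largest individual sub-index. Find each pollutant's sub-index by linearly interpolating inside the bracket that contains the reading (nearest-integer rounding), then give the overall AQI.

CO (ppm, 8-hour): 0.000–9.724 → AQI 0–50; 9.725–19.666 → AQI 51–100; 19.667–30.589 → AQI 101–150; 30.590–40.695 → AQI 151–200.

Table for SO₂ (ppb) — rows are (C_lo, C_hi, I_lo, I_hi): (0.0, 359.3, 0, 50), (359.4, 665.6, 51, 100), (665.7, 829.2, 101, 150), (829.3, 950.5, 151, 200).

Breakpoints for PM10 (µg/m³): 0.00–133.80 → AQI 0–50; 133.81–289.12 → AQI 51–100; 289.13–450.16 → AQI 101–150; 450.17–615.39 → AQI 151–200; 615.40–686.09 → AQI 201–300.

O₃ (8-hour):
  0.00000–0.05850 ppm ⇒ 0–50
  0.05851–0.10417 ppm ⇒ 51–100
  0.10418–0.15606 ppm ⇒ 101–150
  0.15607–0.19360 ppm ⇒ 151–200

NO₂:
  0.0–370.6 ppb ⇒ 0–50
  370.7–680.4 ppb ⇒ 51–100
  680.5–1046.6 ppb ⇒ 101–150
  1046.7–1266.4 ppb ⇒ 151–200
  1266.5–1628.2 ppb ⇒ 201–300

CO 9.658: bracket 0.000–9.724 → index 0–50; slope 50/9.724, offset 9.658.
AQI = 0 + 50/9.724·9.658 ≈ 49.66 ⇒ 50.
SO₂: 757.9 ∈ [665.7, 829.2] ↔ index [101, 150].
101 + (757.9−665.7)·(150−101)/(829.2−665.7) = 101 + 92.2·49/163.5 ≈ 128.63, so AQI = 129.
PM10: 587.53 ∈ [450.17, 615.39] ↔ index [151, 200].
151 + (587.53−450.17)·(200−151)/(615.39−450.17) = 151 + 137.36·49/165.22 ≈ 191.74, so AQI = 192.
O₃: 0.08093 ∈ [0.05851, 0.10417] ↔ index [51, 100].
51 + (0.08093−0.05851)·(100−51)/(0.10417−0.05851) = 51 + 0.02242·49/0.04566 ≈ 75.06, so AQI = 75.
NO₂: 1255.6 ∈ [1046.7, 1266.4] ↔ index [151, 200].
151 + (1255.6−1046.7)·(200−151)/(1266.4−1046.7) = 151 + 208.9·49/219.7 ≈ 197.59, so AQI = 198.
Sub-indices: CO→50, SO₂→129, PM10→192, O₃→75, NO₂→198. Overall AQI = max = 198; dominant pollutant is NO₂.
AQI 198: Unhealthy.

198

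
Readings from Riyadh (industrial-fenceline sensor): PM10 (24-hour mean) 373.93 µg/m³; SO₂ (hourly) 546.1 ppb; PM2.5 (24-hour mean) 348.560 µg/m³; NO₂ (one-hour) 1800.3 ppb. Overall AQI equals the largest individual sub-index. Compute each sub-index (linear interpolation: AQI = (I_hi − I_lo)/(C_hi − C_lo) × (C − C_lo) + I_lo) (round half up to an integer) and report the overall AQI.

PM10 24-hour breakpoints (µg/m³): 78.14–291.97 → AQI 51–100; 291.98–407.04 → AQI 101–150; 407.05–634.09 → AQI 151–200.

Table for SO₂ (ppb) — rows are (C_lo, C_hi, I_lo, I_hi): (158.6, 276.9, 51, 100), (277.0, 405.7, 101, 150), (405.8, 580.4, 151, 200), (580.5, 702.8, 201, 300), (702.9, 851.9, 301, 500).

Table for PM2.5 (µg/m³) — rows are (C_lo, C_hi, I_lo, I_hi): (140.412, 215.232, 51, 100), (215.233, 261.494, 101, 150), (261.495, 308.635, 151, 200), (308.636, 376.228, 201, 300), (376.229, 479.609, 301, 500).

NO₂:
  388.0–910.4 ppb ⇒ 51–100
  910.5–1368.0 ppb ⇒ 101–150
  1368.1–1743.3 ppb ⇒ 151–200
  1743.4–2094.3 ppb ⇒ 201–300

259

PM10: row 291.98–407.04 (AQI 101–150). (150−101)·(373.93−291.98)/(407.04−291.98) + 101 = 49·81.95/115.06 + 101 ≈ 135.90 → 136.
SO₂ 546.1: bracket 405.8–580.4 → index 151–200; slope 49/174.6, offset 140.3.
AQI = 151 + 49/174.6·140.3 ≈ 190.37 ⇒ 190.
PM2.5: 348.560 ∈ [308.636, 376.228] ↔ index [201, 300].
201 + (348.560−308.636)·(300−201)/(376.228−308.636) = 201 + 39.924·99/67.592 ≈ 259.48, so AQI = 259.
NO₂ 1800.3: bracket 1743.4–2094.3 → index 201–300; slope 99/350.9, offset 56.9.
AQI = 201 + 99/350.9·56.9 ≈ 217.05 ⇒ 217.
Sub-indices: PM10→136, SO₂→190, PM2.5→259, NO₂→217. Overall AQI = max = 259; dominant pollutant is PM2.5.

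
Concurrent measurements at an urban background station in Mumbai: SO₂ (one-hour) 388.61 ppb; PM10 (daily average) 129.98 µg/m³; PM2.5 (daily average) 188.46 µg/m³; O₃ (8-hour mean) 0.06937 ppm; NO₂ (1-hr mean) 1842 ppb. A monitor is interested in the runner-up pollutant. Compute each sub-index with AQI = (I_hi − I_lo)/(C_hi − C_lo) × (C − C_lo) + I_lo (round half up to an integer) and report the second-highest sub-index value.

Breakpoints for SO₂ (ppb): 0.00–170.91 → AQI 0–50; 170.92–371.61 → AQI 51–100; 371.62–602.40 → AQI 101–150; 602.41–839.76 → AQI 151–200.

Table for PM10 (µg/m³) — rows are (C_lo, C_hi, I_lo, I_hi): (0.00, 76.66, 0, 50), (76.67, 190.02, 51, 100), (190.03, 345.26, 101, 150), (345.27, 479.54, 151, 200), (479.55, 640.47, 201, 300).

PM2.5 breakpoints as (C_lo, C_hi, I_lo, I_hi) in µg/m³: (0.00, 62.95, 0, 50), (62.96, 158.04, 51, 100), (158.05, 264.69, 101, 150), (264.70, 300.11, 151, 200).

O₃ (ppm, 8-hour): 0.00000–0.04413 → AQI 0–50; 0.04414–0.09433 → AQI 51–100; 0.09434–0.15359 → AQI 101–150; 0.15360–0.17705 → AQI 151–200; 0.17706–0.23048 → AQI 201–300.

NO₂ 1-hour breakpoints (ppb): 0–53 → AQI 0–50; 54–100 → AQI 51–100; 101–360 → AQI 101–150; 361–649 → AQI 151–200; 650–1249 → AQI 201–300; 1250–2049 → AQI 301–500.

SO₂: 388.61 ∈ [371.62, 602.40] ↔ index [101, 150].
101 + (388.61−371.62)·(150−101)/(602.40−371.62) = 101 + 16.99·49/230.78 ≈ 104.61, so AQI = 105.
PM10: row 76.67–190.02 (AQI 51–100). (100−51)·(129.98−76.67)/(190.02−76.67) + 51 = 49·53.31/113.35 + 51 ≈ 74.05 → 74.
PM2.5: 188.46 lies in 158.05–264.69, so I_lo=101, I_hi=150, C_lo=158.05, C_hi=264.69.
(150−101)/(264.69−158.05) × (188.46−158.05) + 101 = 49/106.64 × 30.41 + 101 ≈ 114.97 → 115.
O₃: 0.06937 lies in 0.04414–0.09433, so I_lo=51, I_hi=100, C_lo=0.04414, C_hi=0.09433.
(100−51)/(0.09433−0.04414) × (0.06937−0.04414) + 51 = 49/0.05019 × 0.02523 + 51 ≈ 75.63 → 76.
NO₂: 1842 ∈ [1250, 2049] ↔ index [301, 500].
301 + (1842−1250)·(500−301)/(2049−1250) = 301 + 592·199/799 ≈ 448.44, so AQI = 448.
Sub-indices: SO₂→105, PM10→74, PM2.5→115, O₃→76, NO₂→448. Ranked high→low: 448, 115, 105, 76, 74. Second-highest sub-index = 115.

115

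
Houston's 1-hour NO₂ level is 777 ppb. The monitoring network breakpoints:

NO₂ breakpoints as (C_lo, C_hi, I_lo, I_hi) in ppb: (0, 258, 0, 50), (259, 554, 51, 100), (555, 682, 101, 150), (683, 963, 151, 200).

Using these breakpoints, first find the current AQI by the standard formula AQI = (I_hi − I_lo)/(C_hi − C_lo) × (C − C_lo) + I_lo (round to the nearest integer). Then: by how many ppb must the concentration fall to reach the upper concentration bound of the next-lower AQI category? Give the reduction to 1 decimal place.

NO₂ 777: bracket 683–963 → index 151–200; slope 49/280, offset 94.
AQI = 151 + 49/280·94 ≈ 167.45 ⇒ 167.
Current AQI 167 is in the Unhealthy range (151–200). The next-lower category tops out at AQI 150, whose upper concentration bound is 682 ppb.
Reduction needed = 777 − 682 = 95.0 ppb.

95.0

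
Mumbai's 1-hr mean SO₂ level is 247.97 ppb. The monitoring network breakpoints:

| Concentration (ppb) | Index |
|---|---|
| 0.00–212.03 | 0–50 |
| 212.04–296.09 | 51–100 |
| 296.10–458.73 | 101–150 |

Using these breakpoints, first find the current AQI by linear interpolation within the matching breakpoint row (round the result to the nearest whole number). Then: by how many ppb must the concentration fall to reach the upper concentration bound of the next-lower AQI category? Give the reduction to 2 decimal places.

SO₂: 247.97 lies in 212.04–296.09, so I_lo=51, I_hi=100, C_lo=212.04, C_hi=296.09.
(100−51)/(296.09−212.04) × (247.97−212.04) + 51 = 49/84.05 × 35.93 + 51 ≈ 71.95 → 72.
Current AQI 72 is in the Moderate range (51–100). The next-lower category tops out at AQI 50, whose upper concentration bound is 212.03 ppb.
Reduction needed = 247.97 − 212.03 = 35.94 ppb.

35.94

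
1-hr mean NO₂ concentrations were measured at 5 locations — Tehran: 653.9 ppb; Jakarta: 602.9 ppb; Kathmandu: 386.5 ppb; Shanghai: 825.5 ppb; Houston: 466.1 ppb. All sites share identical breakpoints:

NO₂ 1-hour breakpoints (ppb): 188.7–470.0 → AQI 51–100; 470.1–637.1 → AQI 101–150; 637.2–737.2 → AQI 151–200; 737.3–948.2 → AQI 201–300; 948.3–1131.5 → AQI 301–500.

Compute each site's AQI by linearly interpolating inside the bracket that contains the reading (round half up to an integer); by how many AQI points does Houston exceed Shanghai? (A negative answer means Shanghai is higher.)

Tehran 653.9: bracket 637.2–737.2 → index 151–200; slope 49/100.0, offset 16.7.
AQI = 151 + 49/100.0·16.7 ≈ 159.18 ⇒ 159.
Jakarta: 602.9 ∈ [470.1, 637.1] ↔ index [101, 150].
101 + (602.9−470.1)·(150−101)/(637.1−470.1) = 101 + 132.8·49/167.0 ≈ 139.97, so AQI = 140.
Kathmandu: 386.5 ∈ [188.7, 470.0] ↔ index [51, 100].
51 + (386.5−188.7)·(100−51)/(470.0−188.7) = 51 + 197.8·49/281.3 ≈ 85.46, so AQI = 85.
Shanghai: 825.5 lies in 737.3–948.2, so I_lo=201, I_hi=300, C_lo=737.3, C_hi=948.2.
(300−201)/(948.2−737.3) × (825.5−737.3) + 201 = 99/210.9 × 88.2 + 201 ≈ 242.40 → 242.
Houston: 466.1 lies in 188.7–470.0, so I_lo=51, I_hi=100, C_lo=188.7, C_hi=470.0.
(100−51)/(470.0−188.7) × (466.1−188.7) + 51 = 49/281.3 × 277.4 + 51 ≈ 99.32 → 99.
AQIs: Tehran=159, Jakarta=140, Kathmandu=85, Shanghai=242, Houston=99. Houston (99) − Shanghai (242) = -143.

-143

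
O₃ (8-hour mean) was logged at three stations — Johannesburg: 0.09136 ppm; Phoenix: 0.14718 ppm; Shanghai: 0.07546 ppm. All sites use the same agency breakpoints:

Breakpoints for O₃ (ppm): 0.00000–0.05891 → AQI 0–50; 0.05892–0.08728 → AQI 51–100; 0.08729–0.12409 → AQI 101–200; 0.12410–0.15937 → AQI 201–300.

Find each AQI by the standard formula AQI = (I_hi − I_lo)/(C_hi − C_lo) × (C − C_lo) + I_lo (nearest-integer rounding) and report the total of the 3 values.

Johannesburg 0.09136: bracket 0.08729–0.12409 → index 101–200; slope 99/0.03680, offset 0.00407.
AQI = 101 + 99/0.03680·0.00407 ≈ 111.95 ⇒ 112.
Phoenix 0.14718: bracket 0.12410–0.15937 → index 201–300; slope 99/0.03527, offset 0.02308.
AQI = 201 + 99/0.03527·0.02308 ≈ 265.78 ⇒ 266.
Shanghai: row 0.05892–0.08728 (AQI 51–100). (100−51)·(0.07546−0.05892)/(0.08728−0.05892) + 51 = 49·0.01654/0.02836 + 51 ≈ 79.58 → 80.
AQIs: Johannesburg=112, Phoenix=266, Shanghai=80. Sum = 112 + 266 + 80 = 458.

458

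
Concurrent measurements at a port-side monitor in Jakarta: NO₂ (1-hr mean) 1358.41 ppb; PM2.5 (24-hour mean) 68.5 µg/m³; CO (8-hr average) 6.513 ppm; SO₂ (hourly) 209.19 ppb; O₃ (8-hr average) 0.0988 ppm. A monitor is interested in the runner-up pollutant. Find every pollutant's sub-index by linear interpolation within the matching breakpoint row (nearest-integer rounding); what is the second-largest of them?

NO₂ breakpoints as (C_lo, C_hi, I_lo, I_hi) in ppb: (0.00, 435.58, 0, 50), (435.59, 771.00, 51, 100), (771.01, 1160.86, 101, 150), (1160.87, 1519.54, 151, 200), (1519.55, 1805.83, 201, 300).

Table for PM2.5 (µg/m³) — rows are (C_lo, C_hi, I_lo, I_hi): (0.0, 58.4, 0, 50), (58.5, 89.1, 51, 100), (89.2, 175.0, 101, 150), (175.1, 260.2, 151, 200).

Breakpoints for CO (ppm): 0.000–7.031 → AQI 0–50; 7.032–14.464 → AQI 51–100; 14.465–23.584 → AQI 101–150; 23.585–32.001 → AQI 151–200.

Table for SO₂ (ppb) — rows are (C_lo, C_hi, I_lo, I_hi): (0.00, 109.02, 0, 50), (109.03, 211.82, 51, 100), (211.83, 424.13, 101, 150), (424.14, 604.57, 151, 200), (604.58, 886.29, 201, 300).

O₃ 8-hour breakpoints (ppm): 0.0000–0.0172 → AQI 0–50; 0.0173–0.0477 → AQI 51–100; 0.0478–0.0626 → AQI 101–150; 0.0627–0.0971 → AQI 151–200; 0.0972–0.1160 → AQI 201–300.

178

NO₂: 1358.41 lies in 1160.87–1519.54, so I_lo=151, I_hi=200, C_lo=1160.87, C_hi=1519.54.
(200−151)/(1519.54−1160.87) × (1358.41−1160.87) + 151 = 49/358.67 × 197.54 + 151 ≈ 177.99 → 178.
PM2.5 68.5: bracket 58.5–89.1 → index 51–100; slope 49/30.6, offset 10.0.
AQI = 51 + 49/30.6·10.0 ≈ 67.01 ⇒ 67.
CO 6.513: bracket 0.000–7.031 → index 0–50; slope 50/7.031, offset 6.513.
AQI = 0 + 50/7.031·6.513 ≈ 46.32 ⇒ 46.
SO₂: row 109.03–211.82 (AQI 51–100). (100−51)·(209.19−109.03)/(211.82−109.03) + 51 = 49·100.16/102.79 + 51 ≈ 98.75 → 99.
O₃: 0.0988 ∈ [0.0972, 0.1160] ↔ index [201, 300].
201 + (0.0988−0.0972)·(300−201)/(0.1160−0.0972) = 201 + 0.0016·99/0.0188 ≈ 209.43, so AQI = 209.
Sub-indices: NO₂→178, PM2.5→67, CO→46, SO₂→99, O₃→209. Ranked high→low: 209, 178, 99, 67, 46. Second-highest sub-index = 178.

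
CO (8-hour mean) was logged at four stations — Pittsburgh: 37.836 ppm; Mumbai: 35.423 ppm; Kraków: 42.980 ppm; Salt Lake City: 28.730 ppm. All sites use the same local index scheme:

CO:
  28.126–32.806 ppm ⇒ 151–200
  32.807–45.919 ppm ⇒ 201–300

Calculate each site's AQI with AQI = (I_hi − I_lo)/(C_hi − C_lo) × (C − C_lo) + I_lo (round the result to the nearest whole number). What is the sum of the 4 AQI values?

Pittsburgh: row 32.807–45.919 (AQI 201–300). (300−201)·(37.836−32.807)/(45.919−32.807) + 201 = 99·5.029/13.112 + 201 ≈ 238.97 → 239.
Mumbai 35.423: bracket 32.807–45.919 → index 201–300; slope 99/13.112, offset 2.616.
AQI = 201 + 99/13.112·2.616 ≈ 220.75 ⇒ 221.
Kraków 42.980: bracket 32.807–45.919 → index 201–300; slope 99/13.112, offset 10.173.
AQI = 201 + 99/13.112·10.173 ≈ 277.81 ⇒ 278.
Salt Lake City: 28.730 lies in 28.126–32.806, so I_lo=151, I_hi=200, C_lo=28.126, C_hi=32.806.
(200−151)/(32.806−28.126) × (28.730−28.126) + 151 = 49/4.680 × 0.604 + 151 ≈ 157.32 → 157.
AQIs: Pittsburgh=239, Mumbai=221, Kraków=278, Salt Lake City=157. Sum = 239 + 221 + 278 + 157 = 895.

895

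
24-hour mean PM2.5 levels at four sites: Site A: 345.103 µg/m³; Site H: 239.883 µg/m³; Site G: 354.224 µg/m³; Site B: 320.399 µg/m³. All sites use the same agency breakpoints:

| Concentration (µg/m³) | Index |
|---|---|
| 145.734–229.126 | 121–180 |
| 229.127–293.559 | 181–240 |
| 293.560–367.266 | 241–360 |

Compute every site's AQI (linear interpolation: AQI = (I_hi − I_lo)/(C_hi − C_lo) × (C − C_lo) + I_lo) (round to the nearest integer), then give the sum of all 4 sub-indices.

1138

Site A: row 293.560–367.266 (AQI 241–360). (360−241)·(345.103−293.560)/(367.266−293.560) + 241 = 119·51.543/73.706 + 241 ≈ 324.22 → 324.
Site H: 239.883 lies in 229.127–293.559, so I_lo=181, I_hi=240, C_lo=229.127, C_hi=293.559.
(240−181)/(293.559−229.127) × (239.883−229.127) + 181 = 59/64.432 × 10.756 + 181 ≈ 190.85 → 191.
Site G 354.224: bracket 293.560–367.266 → index 241–360; slope 119/73.706, offset 60.664.
AQI = 241 + 119/73.706·60.664 ≈ 338.94 ⇒ 339.
Site B: 320.399 ∈ [293.560, 367.266] ↔ index [241, 360].
241 + (320.399−293.560)·(360−241)/(367.266−293.560) = 241 + 26.839·119/73.706 ≈ 284.33, so AQI = 284.
AQIs: Site A=324, Site H=191, Site G=339, Site B=284. Sum = 324 + 191 + 339 + 284 = 1138.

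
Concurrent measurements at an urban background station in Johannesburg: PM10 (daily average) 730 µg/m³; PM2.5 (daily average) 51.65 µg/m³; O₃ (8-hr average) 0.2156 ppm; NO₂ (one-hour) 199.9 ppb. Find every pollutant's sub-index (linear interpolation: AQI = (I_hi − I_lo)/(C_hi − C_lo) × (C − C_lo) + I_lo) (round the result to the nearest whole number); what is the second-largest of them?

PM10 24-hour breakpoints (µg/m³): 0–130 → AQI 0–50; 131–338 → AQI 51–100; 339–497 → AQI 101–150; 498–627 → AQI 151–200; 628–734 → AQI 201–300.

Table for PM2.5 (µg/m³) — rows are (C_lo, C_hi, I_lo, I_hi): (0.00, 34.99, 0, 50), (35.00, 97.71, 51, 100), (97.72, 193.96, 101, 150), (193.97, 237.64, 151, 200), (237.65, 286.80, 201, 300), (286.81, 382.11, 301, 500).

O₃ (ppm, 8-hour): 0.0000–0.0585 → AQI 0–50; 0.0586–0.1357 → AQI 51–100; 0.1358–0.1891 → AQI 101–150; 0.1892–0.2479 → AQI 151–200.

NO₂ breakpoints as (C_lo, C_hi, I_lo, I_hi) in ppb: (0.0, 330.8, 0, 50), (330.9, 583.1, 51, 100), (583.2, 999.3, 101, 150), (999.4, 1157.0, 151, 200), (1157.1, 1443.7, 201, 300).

PM10: 730 lies in 628–734, so I_lo=201, I_hi=300, C_lo=628, C_hi=734.
(300−201)/(734−628) × (730−628) + 201 = 99/106 × 102 + 201 ≈ 296.26 → 296.
PM2.5: 51.65 lies in 35.00–97.71, so I_lo=51, I_hi=100, C_lo=35.00, C_hi=97.71.
(100−51)/(97.71−35.00) × (51.65−35.00) + 51 = 49/62.71 × 16.65 + 51 ≈ 64.01 → 64.
O₃: 0.2156 lies in 0.1892–0.2479, so I_lo=151, I_hi=200, C_lo=0.1892, C_hi=0.2479.
(200−151)/(0.2479−0.1892) × (0.2156−0.1892) + 151 = 49/0.0587 × 0.0264 + 151 ≈ 173.04 → 173.
NO₂: 199.9 ∈ [0.0, 330.8] ↔ index [0, 50].
0 + (199.9−0.0)·(50−0)/(330.8−0.0) = 0 + 199.9·50/330.8 ≈ 30.21, so AQI = 30.
Sub-indices: PM10→296, PM2.5→64, O₃→173, NO₂→30. Ranked high→low: 296, 173, 64, 30. Second-highest sub-index = 173.

173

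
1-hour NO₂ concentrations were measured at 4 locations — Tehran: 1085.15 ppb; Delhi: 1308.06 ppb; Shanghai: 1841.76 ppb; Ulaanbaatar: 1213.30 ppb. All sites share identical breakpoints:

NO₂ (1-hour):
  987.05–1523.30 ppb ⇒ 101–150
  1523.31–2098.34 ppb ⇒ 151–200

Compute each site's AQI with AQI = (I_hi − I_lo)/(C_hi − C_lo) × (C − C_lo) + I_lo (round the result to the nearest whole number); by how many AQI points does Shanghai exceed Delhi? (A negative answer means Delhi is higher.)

48

Tehran: 1085.15 ∈ [987.05, 1523.30] ↔ index [101, 150].
101 + (1085.15−987.05)·(150−101)/(1523.30−987.05) = 101 + 98.10·49/536.25 ≈ 109.96, so AQI = 110.
Delhi 1308.06: bracket 987.05–1523.30 → index 101–150; slope 49/536.25, offset 321.01.
AQI = 101 + 49/536.25·321.01 ≈ 130.33 ⇒ 130.
Shanghai: 1841.76 lies in 1523.31–2098.34, so I_lo=151, I_hi=200, C_lo=1523.31, C_hi=2098.34.
(200−151)/(2098.34−1523.31) × (1841.76−1523.31) + 151 = 49/575.03 × 318.45 + 151 ≈ 178.14 → 178.
Ulaanbaatar 1213.30: bracket 987.05–1523.30 → index 101–150; slope 49/536.25, offset 226.25.
AQI = 101 + 49/536.25·226.25 ≈ 121.67 ⇒ 122.
AQIs: Tehran=110, Delhi=130, Shanghai=178, Ulaanbaatar=122. Shanghai (178) − Delhi (130) = 48.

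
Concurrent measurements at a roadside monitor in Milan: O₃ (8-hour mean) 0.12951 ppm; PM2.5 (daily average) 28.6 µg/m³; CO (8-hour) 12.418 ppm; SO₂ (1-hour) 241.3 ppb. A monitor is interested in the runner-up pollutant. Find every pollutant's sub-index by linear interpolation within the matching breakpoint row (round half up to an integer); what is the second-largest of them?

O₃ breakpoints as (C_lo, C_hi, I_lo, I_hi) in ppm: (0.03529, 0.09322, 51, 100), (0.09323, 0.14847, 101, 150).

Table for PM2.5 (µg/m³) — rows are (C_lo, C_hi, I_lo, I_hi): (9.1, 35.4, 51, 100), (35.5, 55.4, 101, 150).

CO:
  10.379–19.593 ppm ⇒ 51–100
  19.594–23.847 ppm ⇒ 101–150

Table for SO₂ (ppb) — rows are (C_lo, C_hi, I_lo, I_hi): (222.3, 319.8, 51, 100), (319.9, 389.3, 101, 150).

O₃: 0.12951 lies in 0.09323–0.14847, so I_lo=101, I_hi=150, C_lo=0.09323, C_hi=0.14847.
(150−101)/(0.14847−0.09323) × (0.12951−0.09323) + 101 = 49/0.05524 × 0.03628 + 101 ≈ 133.18 → 133.
PM2.5: row 9.1–35.4 (AQI 51–100). (100−51)·(28.6−9.1)/(35.4−9.1) + 51 = 49·19.5/26.3 + 51 ≈ 87.33 → 87.
CO: 12.418 lies in 10.379–19.593, so I_lo=51, I_hi=100, C_lo=10.379, C_hi=19.593.
(100−51)/(19.593−10.379) × (12.418−10.379) + 51 = 49/9.214 × 2.039 + 51 ≈ 61.84 → 62.
SO₂: row 222.3–319.8 (AQI 51–100). (100−51)·(241.3−222.3)/(319.8−222.3) + 51 = 49·19.0/97.5 + 51 ≈ 60.55 → 61.
Sub-indices: O₃→133, PM2.5→87, CO→62, SO₂→61. Ranked high→low: 133, 87, 62, 61. Second-highest sub-index = 87.

87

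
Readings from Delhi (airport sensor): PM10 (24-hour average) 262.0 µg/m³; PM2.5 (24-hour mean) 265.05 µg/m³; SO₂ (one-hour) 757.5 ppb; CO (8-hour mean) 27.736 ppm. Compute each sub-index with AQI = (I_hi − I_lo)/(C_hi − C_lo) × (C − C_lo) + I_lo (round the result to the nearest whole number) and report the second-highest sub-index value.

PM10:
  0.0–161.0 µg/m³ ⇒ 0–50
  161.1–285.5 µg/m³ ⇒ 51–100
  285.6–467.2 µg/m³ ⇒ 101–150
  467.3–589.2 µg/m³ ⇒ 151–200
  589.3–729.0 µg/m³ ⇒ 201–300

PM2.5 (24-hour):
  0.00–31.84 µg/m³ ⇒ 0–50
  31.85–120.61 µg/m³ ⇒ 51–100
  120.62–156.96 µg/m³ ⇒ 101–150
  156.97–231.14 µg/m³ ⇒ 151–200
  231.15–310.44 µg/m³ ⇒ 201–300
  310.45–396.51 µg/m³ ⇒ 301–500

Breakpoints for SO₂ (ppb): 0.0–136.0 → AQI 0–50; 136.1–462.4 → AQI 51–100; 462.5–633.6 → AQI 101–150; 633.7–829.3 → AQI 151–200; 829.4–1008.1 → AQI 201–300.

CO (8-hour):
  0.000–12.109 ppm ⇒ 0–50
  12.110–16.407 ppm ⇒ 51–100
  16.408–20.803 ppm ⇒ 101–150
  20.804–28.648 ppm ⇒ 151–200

194

PM10: row 161.1–285.5 (AQI 51–100). (100−51)·(262.0−161.1)/(285.5−161.1) + 51 = 49·100.9/124.4 + 51 ≈ 90.74 → 91.
PM2.5 265.05: bracket 231.15–310.44 → index 201–300; slope 99/79.29, offset 33.90.
AQI = 201 + 99/79.29·33.90 ≈ 243.33 ⇒ 243.
SO₂: 757.5 ∈ [633.7, 829.3] ↔ index [151, 200].
151 + (757.5−633.7)·(200−151)/(829.3−633.7) = 151 + 123.8·49/195.6 ≈ 182.01, so AQI = 182.
CO: 27.736 ∈ [20.804, 28.648] ↔ index [151, 200].
151 + (27.736−20.804)·(200−151)/(28.648−20.804) = 151 + 6.932·49/7.844 ≈ 194.30, so AQI = 194.
Sub-indices: PM10→91, PM2.5→243, SO₂→182, CO→194. Ranked high→low: 243, 194, 182, 91. Second-highest sub-index = 194.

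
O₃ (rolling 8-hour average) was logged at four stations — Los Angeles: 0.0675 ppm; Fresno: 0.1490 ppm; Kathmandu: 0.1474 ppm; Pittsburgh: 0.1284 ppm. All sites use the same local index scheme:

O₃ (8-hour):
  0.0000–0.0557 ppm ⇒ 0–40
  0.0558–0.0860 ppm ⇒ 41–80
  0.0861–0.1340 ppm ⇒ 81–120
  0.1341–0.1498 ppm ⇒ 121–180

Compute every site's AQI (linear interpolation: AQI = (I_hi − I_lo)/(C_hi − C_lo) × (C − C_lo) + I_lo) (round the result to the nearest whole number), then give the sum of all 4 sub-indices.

Los Angeles 0.0675: bracket 0.0558–0.0860 → index 41–80; slope 39/0.0302, offset 0.0117.
AQI = 41 + 39/0.0302·0.0117 ≈ 56.11 ⇒ 56.
Fresno 0.1490: bracket 0.1341–0.1498 → index 121–180; slope 59/0.0157, offset 0.0149.
AQI = 121 + 59/0.0157·0.0149 ≈ 176.99 ⇒ 177.
Kathmandu 0.1474: bracket 0.1341–0.1498 → index 121–180; slope 59/0.0157, offset 0.0133.
AQI = 121 + 59/0.0157·0.0133 ≈ 170.98 ⇒ 171.
Pittsburgh: 0.1284 lies in 0.0861–0.1340, so I_lo=81, I_hi=120, C_lo=0.0861, C_hi=0.1340.
(120−81)/(0.1340−0.0861) × (0.1284−0.0861) + 81 = 39/0.0479 × 0.0423 + 81 ≈ 115.44 → 115.
AQIs: Los Angeles=56, Fresno=177, Kathmandu=171, Pittsburgh=115. Sum = 56 + 177 + 171 + 115 = 519.

519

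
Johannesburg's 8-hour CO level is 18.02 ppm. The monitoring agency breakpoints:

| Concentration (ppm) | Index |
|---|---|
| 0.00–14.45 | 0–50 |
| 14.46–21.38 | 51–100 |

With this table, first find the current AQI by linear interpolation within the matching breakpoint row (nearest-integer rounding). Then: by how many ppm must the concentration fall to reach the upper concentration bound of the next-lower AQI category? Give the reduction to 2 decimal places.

CO: 18.02 lies in 14.46–21.38, so I_lo=51, I_hi=100, C_lo=14.46, C_hi=21.38.
(100−51)/(21.38−14.46) × (18.02−14.46) + 51 = 49/6.92 × 3.56 + 51 ≈ 76.21 → 76.
Current AQI 76 is in the Moderate range (51–100). The next-lower category tops out at AQI 50, whose upper concentration bound is 14.45 ppm.
Reduction needed = 18.02 − 14.45 = 3.57 ppm.

3.57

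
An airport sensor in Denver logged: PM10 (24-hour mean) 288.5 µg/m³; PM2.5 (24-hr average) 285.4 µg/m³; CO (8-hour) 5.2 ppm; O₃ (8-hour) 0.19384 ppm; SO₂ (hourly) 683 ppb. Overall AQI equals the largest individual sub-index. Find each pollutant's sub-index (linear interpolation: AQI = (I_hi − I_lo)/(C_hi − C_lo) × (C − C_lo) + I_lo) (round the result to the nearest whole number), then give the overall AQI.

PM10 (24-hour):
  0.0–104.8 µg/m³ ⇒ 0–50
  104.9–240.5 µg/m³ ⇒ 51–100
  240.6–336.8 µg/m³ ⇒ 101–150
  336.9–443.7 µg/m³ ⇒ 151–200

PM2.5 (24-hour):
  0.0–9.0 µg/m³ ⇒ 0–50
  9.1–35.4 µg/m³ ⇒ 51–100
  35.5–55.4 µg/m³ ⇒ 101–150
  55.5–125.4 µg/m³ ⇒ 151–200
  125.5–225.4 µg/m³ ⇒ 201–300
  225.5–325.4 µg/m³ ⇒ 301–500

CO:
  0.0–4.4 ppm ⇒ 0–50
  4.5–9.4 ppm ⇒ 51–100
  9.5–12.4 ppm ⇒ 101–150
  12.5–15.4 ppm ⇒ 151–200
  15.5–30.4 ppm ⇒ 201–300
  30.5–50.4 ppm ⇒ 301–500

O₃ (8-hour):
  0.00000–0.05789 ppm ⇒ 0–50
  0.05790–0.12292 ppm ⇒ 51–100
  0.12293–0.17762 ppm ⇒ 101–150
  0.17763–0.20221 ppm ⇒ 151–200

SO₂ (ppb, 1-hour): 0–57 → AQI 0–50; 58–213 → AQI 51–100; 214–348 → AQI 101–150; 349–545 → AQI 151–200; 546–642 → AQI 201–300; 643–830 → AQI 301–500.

420

PM10: 288.5 lies in 240.6–336.8, so I_lo=101, I_hi=150, C_lo=240.6, C_hi=336.8.
(150−101)/(336.8−240.6) × (288.5−240.6) + 101 = 49/96.2 × 47.9 + 101 ≈ 125.40 → 125.
PM2.5 285.4: bracket 225.5–325.4 → index 301–500; slope 199/99.9, offset 59.9.
AQI = 301 + 199/99.9·59.9 ≈ 420.32 ⇒ 420.
CO 5.2: bracket 4.5–9.4 → index 51–100; slope 49/4.9, offset 0.7.
AQI = 51 + 49/4.9·0.7 ≈ 58.00 ⇒ 58.
O₃ 0.19384: bracket 0.17763–0.20221 → index 151–200; slope 49/0.02458, offset 0.01621.
AQI = 151 + 49/0.02458·0.01621 ≈ 183.31 ⇒ 183.
SO₂: 683 lies in 643–830, so I_lo=301, I_hi=500, C_lo=643, C_hi=830.
(500−301)/(830−643) × (683−643) + 301 = 199/187 × 40 + 301 ≈ 343.57 → 344.
Sub-indices: PM10→125, PM2.5→420, CO→58, O₃→183, SO₂→344. Overall AQI = max = 420; dominant pollutant is PM2.5.
AQI 420: Hazardous.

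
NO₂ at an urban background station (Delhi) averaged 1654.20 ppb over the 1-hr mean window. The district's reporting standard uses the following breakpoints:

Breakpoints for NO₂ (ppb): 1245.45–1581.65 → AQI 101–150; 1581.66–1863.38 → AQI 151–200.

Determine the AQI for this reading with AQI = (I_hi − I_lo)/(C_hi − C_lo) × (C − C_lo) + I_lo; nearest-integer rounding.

164

NO₂: 1654.20 lies in 1581.66–1863.38, so I_lo=151, I_hi=200, C_lo=1581.66, C_hi=1863.38.
(200−151)/(1863.38−1581.66) × (1654.20−1581.66) + 151 = 49/281.72 × 72.54 + 151 ≈ 163.62 → 164.
AQI 164 falls in the Unhealthy category.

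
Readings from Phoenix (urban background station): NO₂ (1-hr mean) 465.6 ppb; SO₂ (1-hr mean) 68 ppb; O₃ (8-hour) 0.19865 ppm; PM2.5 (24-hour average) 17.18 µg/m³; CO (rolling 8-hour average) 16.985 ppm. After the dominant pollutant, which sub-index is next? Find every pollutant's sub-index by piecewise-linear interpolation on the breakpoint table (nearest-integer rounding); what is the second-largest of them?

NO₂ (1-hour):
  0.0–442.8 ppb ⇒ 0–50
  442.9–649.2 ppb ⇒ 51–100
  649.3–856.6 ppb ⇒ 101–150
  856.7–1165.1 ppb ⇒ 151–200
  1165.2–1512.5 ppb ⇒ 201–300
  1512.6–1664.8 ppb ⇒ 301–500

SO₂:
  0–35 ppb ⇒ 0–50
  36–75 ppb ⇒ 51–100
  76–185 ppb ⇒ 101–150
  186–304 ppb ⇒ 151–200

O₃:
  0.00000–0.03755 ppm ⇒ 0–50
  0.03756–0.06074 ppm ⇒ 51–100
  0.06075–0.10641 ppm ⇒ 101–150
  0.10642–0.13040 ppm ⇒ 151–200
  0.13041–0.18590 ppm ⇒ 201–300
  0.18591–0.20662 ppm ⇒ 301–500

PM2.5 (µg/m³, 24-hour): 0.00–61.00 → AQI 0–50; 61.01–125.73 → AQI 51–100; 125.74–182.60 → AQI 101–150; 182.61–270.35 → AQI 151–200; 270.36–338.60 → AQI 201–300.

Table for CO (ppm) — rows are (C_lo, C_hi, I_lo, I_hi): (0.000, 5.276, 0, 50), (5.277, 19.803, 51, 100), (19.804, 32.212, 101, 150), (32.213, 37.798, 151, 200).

NO₂: 465.6 lies in 442.9–649.2, so I_lo=51, I_hi=100, C_lo=442.9, C_hi=649.2.
(100−51)/(649.2−442.9) × (465.6−442.9) + 51 = 49/206.3 × 22.7 + 51 ≈ 56.39 → 56.
SO₂: 68 lies in 36–75, so I_lo=51, I_hi=100, C_lo=36, C_hi=75.
(100−51)/(75−36) × (68−36) + 51 = 49/39 × 32 + 51 ≈ 91.21 → 91.
O₃ 0.19865: bracket 0.18591–0.20662 → index 301–500; slope 199/0.02071, offset 0.01274.
AQI = 301 + 199/0.02071·0.01274 ≈ 423.42 ⇒ 423.
PM2.5 17.18: bracket 0.00–61.00 → index 0–50; slope 50/61.00, offset 17.18.
AQI = 0 + 50/61.00·17.18 ≈ 14.08 ⇒ 14.
CO: 16.985 lies in 5.277–19.803, so I_lo=51, I_hi=100, C_lo=5.277, C_hi=19.803.
(100−51)/(19.803−5.277) × (16.985−5.277) + 51 = 49/14.526 × 11.708 + 51 ≈ 90.49 → 90.
Sub-indices: NO₂→56, SO₂→91, O₃→423, PM2.5→14, CO→90. Ranked high→low: 423, 91, 90, 56, 14. Second-highest sub-index = 91.

91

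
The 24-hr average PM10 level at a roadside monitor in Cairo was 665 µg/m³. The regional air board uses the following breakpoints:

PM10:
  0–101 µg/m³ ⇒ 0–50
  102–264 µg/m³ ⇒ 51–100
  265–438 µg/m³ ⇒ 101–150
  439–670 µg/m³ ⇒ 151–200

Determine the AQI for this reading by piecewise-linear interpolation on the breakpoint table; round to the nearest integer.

199

PM10: 665 ∈ [439, 670] ↔ index [151, 200].
151 + (665−439)·(200−151)/(670−439) = 151 + 226·49/231 ≈ 198.94, so AQI = 199.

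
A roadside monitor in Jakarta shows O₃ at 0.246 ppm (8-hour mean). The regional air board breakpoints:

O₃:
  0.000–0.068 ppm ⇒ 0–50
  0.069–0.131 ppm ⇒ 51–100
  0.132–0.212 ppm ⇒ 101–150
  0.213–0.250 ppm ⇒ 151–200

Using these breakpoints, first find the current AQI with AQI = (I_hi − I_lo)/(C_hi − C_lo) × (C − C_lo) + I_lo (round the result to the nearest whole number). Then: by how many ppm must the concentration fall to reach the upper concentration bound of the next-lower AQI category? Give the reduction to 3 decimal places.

O₃: row 0.213–0.250 (AQI 151–200). (200−151)·(0.246−0.213)/(0.250−0.213) + 151 = 49·0.033/0.037 + 151 ≈ 194.70 → 195.
Current AQI 195 is in the Unhealthy range (151–200). The next-lower category tops out at AQI 150, whose upper concentration bound is 0.212 ppm.
Reduction needed = 0.246 − 0.212 = 0.034 ppm.

0.034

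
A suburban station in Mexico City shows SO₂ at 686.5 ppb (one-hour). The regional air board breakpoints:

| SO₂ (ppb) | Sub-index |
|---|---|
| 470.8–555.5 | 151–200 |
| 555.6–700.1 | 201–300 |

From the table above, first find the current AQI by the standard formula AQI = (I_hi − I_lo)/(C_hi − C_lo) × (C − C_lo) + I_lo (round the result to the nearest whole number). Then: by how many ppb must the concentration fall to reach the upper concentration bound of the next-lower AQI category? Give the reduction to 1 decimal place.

SO₂: row 555.6–700.1 (AQI 201–300). (300−201)·(686.5−555.6)/(700.1−555.6) + 201 = 99·130.9/144.5 + 201 ≈ 290.68 → 291.
Current AQI 291 is in the Very Unhealthy range (201–300). The next-lower category tops out at AQI 200, whose upper concentration bound is 555.5 ppb.
Reduction needed = 686.5 − 555.5 = 131.0 ppb.

131.0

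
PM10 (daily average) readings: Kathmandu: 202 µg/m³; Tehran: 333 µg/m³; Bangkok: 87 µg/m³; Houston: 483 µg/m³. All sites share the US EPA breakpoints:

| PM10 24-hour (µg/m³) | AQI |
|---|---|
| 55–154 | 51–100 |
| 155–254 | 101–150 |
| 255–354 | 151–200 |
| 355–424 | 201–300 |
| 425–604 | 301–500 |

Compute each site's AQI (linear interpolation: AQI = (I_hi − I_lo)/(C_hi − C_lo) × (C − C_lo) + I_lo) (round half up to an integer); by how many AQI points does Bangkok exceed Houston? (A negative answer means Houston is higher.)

Kathmandu 202: bracket 155–254 → index 101–150; slope 49/99, offset 47.
AQI = 101 + 49/99·47 ≈ 124.26 ⇒ 124.
Tehran: 333 ∈ [255, 354] ↔ index [151, 200].
151 + (333−255)·(200−151)/(354−255) = 151 + 78·49/99 ≈ 189.61, so AQI = 190.
Bangkok 87: bracket 55–154 → index 51–100; slope 49/99, offset 32.
AQI = 51 + 49/99·32 ≈ 66.84 ⇒ 67.
Houston: 483 ∈ [425, 604] ↔ index [301, 500].
301 + (483−425)·(500−301)/(604−425) = 301 + 58·199/179 ≈ 365.48, so AQI = 365.
AQIs: Kathmandu=124, Tehran=190, Bangkok=67, Houston=365. Bangkok (67) − Houston (365) = -298.

-298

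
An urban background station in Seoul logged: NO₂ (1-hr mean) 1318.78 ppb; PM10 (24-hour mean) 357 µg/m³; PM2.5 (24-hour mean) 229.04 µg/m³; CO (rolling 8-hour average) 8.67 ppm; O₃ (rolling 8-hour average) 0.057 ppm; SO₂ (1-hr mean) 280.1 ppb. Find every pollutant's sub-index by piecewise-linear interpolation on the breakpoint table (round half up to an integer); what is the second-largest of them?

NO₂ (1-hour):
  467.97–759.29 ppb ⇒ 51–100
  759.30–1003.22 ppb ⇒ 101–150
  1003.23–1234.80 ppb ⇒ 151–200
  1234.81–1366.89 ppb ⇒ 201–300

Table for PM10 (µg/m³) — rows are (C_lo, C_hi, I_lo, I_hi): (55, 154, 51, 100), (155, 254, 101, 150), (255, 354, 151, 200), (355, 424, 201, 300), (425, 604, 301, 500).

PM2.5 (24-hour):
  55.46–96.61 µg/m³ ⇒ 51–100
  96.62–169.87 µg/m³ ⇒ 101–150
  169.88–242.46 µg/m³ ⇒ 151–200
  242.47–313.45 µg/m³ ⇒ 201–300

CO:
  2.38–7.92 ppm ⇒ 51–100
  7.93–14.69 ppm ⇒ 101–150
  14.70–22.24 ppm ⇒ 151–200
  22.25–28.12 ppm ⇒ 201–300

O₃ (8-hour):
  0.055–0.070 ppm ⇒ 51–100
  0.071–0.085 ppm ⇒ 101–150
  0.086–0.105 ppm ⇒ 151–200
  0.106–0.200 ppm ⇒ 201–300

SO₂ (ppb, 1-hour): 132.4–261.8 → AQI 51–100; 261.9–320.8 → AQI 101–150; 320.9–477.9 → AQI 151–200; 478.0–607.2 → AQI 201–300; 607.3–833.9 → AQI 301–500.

204

NO₂: 1318.78 ∈ [1234.81, 1366.89] ↔ index [201, 300].
201 + (1318.78−1234.81)·(300−201)/(1366.89−1234.81) = 201 + 83.97·99/132.08 ≈ 263.94, so AQI = 264.
PM10 357: bracket 355–424 → index 201–300; slope 99/69, offset 2.
AQI = 201 + 99/69·2 ≈ 203.87 ⇒ 204.
PM2.5 229.04: bracket 169.88–242.46 → index 151–200; slope 49/72.58, offset 59.16.
AQI = 151 + 49/72.58·59.16 ≈ 190.94 ⇒ 191.
CO: 8.67 lies in 7.93–14.69, so I_lo=101, I_hi=150, C_lo=7.93, C_hi=14.69.
(150−101)/(14.69−7.93) × (8.67−7.93) + 101 = 49/6.76 × 0.74 + 101 ≈ 106.36 → 106.
O₃: 0.057 lies in 0.055–0.070, so I_lo=51, I_hi=100, C_lo=0.055, C_hi=0.070.
(100−51)/(0.070−0.055) × (0.057−0.055) + 51 = 49/0.015 × 0.002 + 51 ≈ 57.53 → 58.
SO₂: 280.1 ∈ [261.9, 320.8] ↔ index [101, 150].
101 + (280.1−261.9)·(150−101)/(320.8−261.9) = 101 + 18.2·49/58.9 ≈ 116.14, so AQI = 116.
Sub-indices: NO₂→264, PM10→204, PM2.5→191, CO→106, O₃→58, SO₂→116. Ranked high→low: 264, 204, 191, 116, 106, 58. Second-highest sub-index = 204.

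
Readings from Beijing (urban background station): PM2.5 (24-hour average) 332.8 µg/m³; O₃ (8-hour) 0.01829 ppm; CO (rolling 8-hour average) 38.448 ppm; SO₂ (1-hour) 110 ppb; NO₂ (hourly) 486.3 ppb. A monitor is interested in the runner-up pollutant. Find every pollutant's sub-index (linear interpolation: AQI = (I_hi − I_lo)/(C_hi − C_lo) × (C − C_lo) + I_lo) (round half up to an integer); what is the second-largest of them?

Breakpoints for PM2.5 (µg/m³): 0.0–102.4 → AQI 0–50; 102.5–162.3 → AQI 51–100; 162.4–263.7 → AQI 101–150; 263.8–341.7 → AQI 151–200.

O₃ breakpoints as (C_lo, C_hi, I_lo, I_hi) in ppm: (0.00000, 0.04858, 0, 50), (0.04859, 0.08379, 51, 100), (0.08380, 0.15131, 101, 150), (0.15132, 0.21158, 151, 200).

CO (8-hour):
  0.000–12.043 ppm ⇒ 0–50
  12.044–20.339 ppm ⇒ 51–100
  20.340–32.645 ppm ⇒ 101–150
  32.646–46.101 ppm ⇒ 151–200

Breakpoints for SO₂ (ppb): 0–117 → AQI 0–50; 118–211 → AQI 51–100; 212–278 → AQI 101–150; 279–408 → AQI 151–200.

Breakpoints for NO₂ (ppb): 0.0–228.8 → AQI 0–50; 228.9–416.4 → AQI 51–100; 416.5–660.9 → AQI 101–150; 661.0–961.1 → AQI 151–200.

PM2.5: 332.8 lies in 263.8–341.7, so I_lo=151, I_hi=200, C_lo=263.8, C_hi=341.7.
(200−151)/(341.7−263.8) × (332.8−263.8) + 151 = 49/77.9 × 69.0 + 151 ≈ 194.40 → 194.
O₃ 0.01829: bracket 0.00000–0.04858 → index 0–50; slope 50/0.04858, offset 0.01829.
AQI = 0 + 50/0.04858·0.01829 ≈ 18.82 ⇒ 19.
CO: row 32.646–46.101 (AQI 151–200). (200−151)·(38.448−32.646)/(46.101−32.646) + 151 = 49·5.802/13.455 + 151 ≈ 172.13 → 172.
SO₂: 110 ∈ [0, 117] ↔ index [0, 50].
0 + (110−0)·(50−0)/(117−0) = 0 + 110·50/117 ≈ 47.01, so AQI = 47.
NO₂ 486.3: bracket 416.5–660.9 → index 101–150; slope 49/244.4, offset 69.8.
AQI = 101 + 49/244.4·69.8 ≈ 114.99 ⇒ 115.
Sub-indices: PM2.5→194, O₃→19, CO→172, SO₂→47, NO₂→115. Ranked high→low: 194, 172, 115, 47, 19. Second-highest sub-index = 172.

172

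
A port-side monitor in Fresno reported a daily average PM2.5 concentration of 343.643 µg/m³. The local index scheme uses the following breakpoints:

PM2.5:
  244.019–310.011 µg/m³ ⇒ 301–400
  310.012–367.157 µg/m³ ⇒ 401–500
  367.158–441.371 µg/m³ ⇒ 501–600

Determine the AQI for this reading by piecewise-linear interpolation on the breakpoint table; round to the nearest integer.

PM2.5: 343.643 lies in 310.012–367.157, so I_lo=401, I_hi=500, C_lo=310.012, C_hi=367.157.
(500−401)/(367.157−310.012) × (343.643−310.012) + 401 = 99/57.145 × 33.631 + 401 ≈ 459.26 → 459.

459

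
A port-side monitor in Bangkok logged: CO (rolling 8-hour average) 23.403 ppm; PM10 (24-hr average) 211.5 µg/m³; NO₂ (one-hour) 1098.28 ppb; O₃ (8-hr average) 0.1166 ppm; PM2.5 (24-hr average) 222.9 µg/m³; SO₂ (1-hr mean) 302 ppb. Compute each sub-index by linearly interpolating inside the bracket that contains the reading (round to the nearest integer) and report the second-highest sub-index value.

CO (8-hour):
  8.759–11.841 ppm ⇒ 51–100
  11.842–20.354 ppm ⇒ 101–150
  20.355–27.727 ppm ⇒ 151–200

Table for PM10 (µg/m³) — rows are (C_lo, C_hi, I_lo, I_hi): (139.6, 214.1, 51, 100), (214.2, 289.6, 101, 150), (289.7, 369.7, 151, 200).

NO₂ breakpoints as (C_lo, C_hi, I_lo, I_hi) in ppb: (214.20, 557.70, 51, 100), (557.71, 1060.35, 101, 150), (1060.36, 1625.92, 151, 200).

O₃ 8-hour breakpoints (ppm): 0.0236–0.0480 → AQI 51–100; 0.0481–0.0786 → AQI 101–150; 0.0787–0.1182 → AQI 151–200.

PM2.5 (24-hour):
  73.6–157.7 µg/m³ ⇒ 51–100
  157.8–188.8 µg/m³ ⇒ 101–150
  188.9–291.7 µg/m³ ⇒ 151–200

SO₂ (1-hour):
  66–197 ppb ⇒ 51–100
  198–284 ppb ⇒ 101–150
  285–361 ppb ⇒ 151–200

171

CO 23.403: bracket 20.355–27.727 → index 151–200; slope 49/7.372, offset 3.048.
AQI = 151 + 49/7.372·3.048 ≈ 171.26 ⇒ 171.
PM10: 211.5 lies in 139.6–214.1, so I_lo=51, I_hi=100, C_lo=139.6, C_hi=214.1.
(100−51)/(214.1−139.6) × (211.5−139.6) + 51 = 49/74.5 × 71.9 + 51 ≈ 98.29 → 98.
NO₂: 1098.28 ∈ [1060.36, 1625.92] ↔ index [151, 200].
151 + (1098.28−1060.36)·(200−151)/(1625.92−1060.36) = 151 + 37.92·49/565.56 ≈ 154.29, so AQI = 154.
O₃: 0.1166 lies in 0.0787–0.1182, so I_lo=151, I_hi=200, C_lo=0.0787, C_hi=0.1182.
(200−151)/(0.1182−0.0787) × (0.1166−0.0787) + 151 = 49/0.0395 × 0.0379 + 151 ≈ 198.02 → 198.
PM2.5 222.9: bracket 188.9–291.7 → index 151–200; slope 49/102.8, offset 34.0.
AQI = 151 + 49/102.8·34.0 ≈ 167.21 ⇒ 167.
SO₂: 302 lies in 285–361, so I_lo=151, I_hi=200, C_lo=285, C_hi=361.
(200−151)/(361−285) × (302−285) + 151 = 49/76 × 17 + 151 ≈ 161.96 → 162.
Sub-indices: CO→171, PM10→98, NO₂→154, O₃→198, PM2.5→167, SO₂→162. Ranked high→low: 198, 171, 167, 162, 154, 98. Second-highest sub-index = 171.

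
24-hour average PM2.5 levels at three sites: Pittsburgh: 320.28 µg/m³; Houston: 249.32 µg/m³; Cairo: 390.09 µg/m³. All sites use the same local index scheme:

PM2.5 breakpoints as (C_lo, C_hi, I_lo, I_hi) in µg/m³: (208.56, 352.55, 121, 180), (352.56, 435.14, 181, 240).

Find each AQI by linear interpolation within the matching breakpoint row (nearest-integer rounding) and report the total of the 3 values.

Pittsburgh: 320.28 lies in 208.56–352.55, so I_lo=121, I_hi=180, C_lo=208.56, C_hi=352.55.
(180−121)/(352.55−208.56) × (320.28−208.56) + 121 = 59/143.99 × 111.72 + 121 ≈ 166.78 → 167.
Houston: 249.32 ∈ [208.56, 352.55] ↔ index [121, 180].
121 + (249.32−208.56)·(180−121)/(352.55−208.56) = 121 + 40.76·59/143.99 ≈ 137.70, so AQI = 138.
Cairo: 390.09 ∈ [352.56, 435.14] ↔ index [181, 240].
181 + (390.09−352.56)·(240−181)/(435.14−352.56) = 181 + 37.53·59/82.58 ≈ 207.81, so AQI = 208.
AQIs: Pittsburgh=167, Houston=138, Cairo=208. Sum = 167 + 138 + 208 = 513.

513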